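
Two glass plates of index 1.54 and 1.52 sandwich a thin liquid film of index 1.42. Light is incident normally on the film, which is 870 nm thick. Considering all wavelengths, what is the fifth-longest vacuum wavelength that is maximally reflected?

549 nm

Ray reflecting at the top interface goes from n = 1.54 toward n = 1.42: no phase shift.
Bottom surface (1.42 → 1.52): reflection off a higher-index medium gives a half-wave phase shift.
The two reflections differ by half a wavelength.
For strong reflection here: 2 n t = (m + ½) λ.
λ = 2 n t / (m + ½). The fifth-longest wavelength is m = 4: λ = 2 × 1.42 × 870 / 4.50 = 549 nm.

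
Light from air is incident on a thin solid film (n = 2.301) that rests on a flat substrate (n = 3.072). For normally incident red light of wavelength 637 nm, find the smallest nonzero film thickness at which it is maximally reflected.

Ray reflecting at the top interface goes from n = 1.0 toward n = 2.301: a half-wave phase shift.
At the lower boundary (n = 2.301 to n = 3.072) the reflected ray undergoes a half-wave phase shift.
Zero or two π shifts → no net half-wave offset.
With no net inversion, constructive interference in reflection requires 2 n t = m λ.
Minimum nonzero at m = 1: t = λ / (2 n) = 637 / (2 × 2.301) = 138 nm.

138 nm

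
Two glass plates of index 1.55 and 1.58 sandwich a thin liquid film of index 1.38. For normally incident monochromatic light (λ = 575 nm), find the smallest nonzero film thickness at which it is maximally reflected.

104 nm

Ray reflecting at the top interface goes from n = 1.55 toward n = 1.38: no phase shift.
At the lower boundary (n = 1.38 to n = 1.58) the reflected ray undergoes a half-wave phase shift.
The two reflections differ by half a wavelength.
With one net inversion, constructive interference in reflection requires 2 n t = (m + ½) λ.
Minimum at m = 0: t = λ / (4 n) = 575 / (4 × 1.38) = 104 nm.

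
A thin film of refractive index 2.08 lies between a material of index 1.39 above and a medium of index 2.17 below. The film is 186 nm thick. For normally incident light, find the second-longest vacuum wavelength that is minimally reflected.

Top surface (1.39 → 2.08): reflection off a higher-index medium gives a half-wave phase shift.
Bottom surface (2.08 → 2.17): reflection off a higher-index medium gives a half-wave phase shift.
The two reflections carry the same phase change, so no net offset.
For minimum reflection here: 2 n t = (m + ½) λ.
λ = 2 n t / (m + ½). The second-longest wavelength is m = 1: λ = 2 × 2.08 × 186 / 1.50 = 516 nm.

516 nm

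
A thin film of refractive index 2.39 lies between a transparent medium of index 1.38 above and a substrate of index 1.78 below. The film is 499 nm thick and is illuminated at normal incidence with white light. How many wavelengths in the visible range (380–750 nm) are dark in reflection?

Ray reflecting at the top interface goes from n = 1.38 toward n = 2.39: a half-wave phase shift.
Ray reflecting at the bottom interface goes from n = 2.39 toward n = 1.78: no phase shift.
The two reflections differ by half a wavelength.
So the condition for destructive reflection is 2 n t = m λ.
λ = 2 n t / m = 2385 / m nm.
m=3: 795 nm (IR); m=4: 596 nm (visible); m=5: 477 nm (visible); m=6: 398 nm (visible); m=7: 341 nm (UV).

3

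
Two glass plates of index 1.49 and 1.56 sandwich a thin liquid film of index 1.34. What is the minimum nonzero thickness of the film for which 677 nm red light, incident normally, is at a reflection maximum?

Top surface (1.49 → 1.34): reflection off a lower-index medium gives no phase shift.
Ray reflecting at the bottom interface goes from n = 1.34 toward n = 1.56: a half-wave phase shift.
The two reflections differ by half a wavelength.
With one net inversion, constructive interference in reflection requires 2 n t = (m + ½) λ.
Minimum at m = 0: t = λ / (4 n) = 677 / (4 × 1.34) = 126 nm.

126 nm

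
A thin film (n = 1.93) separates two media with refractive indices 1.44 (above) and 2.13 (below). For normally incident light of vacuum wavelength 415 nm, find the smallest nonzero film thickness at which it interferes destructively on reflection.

Top surface (1.44 → 1.93): reflection off a higher-index medium gives a half-wave phase shift.
At the lower boundary (n = 1.93 to n = 2.13) the reflected ray undergoes a half-wave phase shift.
Zero or two π shifts → no net half-wave offset.
So the condition for destructive reflection is 2 n t = (m + ½) λ.
Minimum at m = 0: t = λ / (4 n) = 415 / (4 × 1.93) = 53.8 nm.

53.8 nm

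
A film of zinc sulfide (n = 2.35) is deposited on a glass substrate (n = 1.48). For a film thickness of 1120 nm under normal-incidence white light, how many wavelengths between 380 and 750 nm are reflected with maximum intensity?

Top surface (1.0 → 2.35): reflection off a higher-index medium gives a half-wave phase shift.
Bottom surface (2.35 → 1.48): reflection off a lower-index medium gives no phase shift.
The two reflections differ by half a wavelength.
So the condition for constructive reflection is 2 n t = (m + ½) λ.
λ = 2 n t / (m + ½) = 5264 / (m + ½) nm.
m=6: 810 nm (IR); m=7: 702 nm (visible); m=8: 619 nm (visible); m=9: 554 nm (visible); m=10: 501 nm (visible); m=11: 458 nm (visible); m=12: 421 nm (visible); m=13: 390 nm (visible); m=14: 363 nm (UV).

7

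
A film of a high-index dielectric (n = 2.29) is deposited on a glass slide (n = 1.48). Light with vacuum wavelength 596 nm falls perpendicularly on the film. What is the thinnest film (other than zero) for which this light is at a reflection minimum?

Top surface (1.0 → 2.29): reflection off a higher-index medium gives a half-wave phase shift.
Ray reflecting at the bottom interface goes from n = 2.29 toward n = 1.48: no phase shift.
Net: one phase inversion between the two reflected rays.
With one net inversion, destructive interference in reflection requires 2 n t = m λ.
Minimum nonzero at m = 1: t = λ / (2 n) = 596 / (2 × 2.29) = 130 nm.

130 nm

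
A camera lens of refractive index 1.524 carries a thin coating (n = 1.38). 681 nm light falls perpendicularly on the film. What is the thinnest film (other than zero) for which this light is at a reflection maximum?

247 nm

At the upper boundary (n = 1.0 to n = 1.38) the reflected ray undergoes a half-wave phase shift.
At the lower boundary (n = 1.38 to n = 1.524) the reflected ray undergoes a half-wave phase shift.
Zero or two π shifts → no net half-wave offset.
With no net inversion, constructive interference in reflection requires 2 n t = m λ.
Minimum nonzero at m = 1: t = λ / (2 n) = 681 / (2 × 1.38) = 247 nm.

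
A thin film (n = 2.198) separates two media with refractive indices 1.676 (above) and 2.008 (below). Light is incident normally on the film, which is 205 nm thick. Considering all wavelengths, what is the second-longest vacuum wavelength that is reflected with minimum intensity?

At the upper boundary (n = 1.676 to n = 2.198) the reflected ray undergoes a half-wave phase shift.
At the lower boundary (n = 2.198 to n = 2.008) the reflected ray undergoes no phase shift.
Exactly one π shift → a net half-wave offset.
So the condition for destructive reflection is 2 n t = m λ.
λ = 2 n t / m. The second-longest wavelength is m = 2: λ = 2 × 2.198 × 205 / 2.00 = 451 nm.

451 nm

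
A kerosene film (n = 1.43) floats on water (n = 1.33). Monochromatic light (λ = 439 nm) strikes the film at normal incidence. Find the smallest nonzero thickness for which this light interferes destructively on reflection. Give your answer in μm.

At the upper boundary (n = 1.0 to n = 1.43) the reflected ray undergoes a half-wave phase shift.
Bottom surface (1.43 → 1.33): reflection off a lower-index medium gives no phase shift.
Exactly one π shift → a net half-wave offset.
For weak reflection here: 2 n t = m λ.
The smallest nonzero thickness corresponds to m = 1: t = m λ / (2 n) = 1.00 × 439 / (2 × 1.43) = 153 nm.

0.153 μm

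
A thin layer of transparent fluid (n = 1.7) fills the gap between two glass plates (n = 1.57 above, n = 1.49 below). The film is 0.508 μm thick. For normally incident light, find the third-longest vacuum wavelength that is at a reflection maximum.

Ray reflecting at the top interface goes from n = 1.57 toward n = 1.7: a half-wave phase shift.
At the lower boundary (n = 1.7 to n = 1.49) the reflected ray undergoes no phase shift.
Net: one phase inversion between the two reflected rays.
For maximum reflection here: 2 n t = (m + ½) λ.
λ = 2 n t / (m + ½). The third-longest wavelength is m = 2: λ = 2 × 1.7 × 508 / 2.50 = 691 nm.

691 nm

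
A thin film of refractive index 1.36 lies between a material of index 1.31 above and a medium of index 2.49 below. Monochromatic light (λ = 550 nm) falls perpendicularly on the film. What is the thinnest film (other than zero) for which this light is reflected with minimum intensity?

Top surface (1.31 → 1.36): reflection off a higher-index medium gives a half-wave phase shift.
At the lower boundary (n = 1.36 to n = 2.49) the reflected ray undergoes a half-wave phase shift.
The two reflections carry the same phase change, so no net offset.
For minimum reflection here: 2 n t = (m + ½) λ.
Minimum at m = 0: t = λ / (4 n) = 550 / (4 × 1.36) = 101 nm.

101 nm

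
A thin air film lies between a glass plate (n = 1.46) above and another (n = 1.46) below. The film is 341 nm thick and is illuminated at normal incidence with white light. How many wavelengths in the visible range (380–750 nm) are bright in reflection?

1

At the upper boundary (n = 1.46 to n = 1.0) the reflected ray undergoes no phase shift.
Ray reflecting at the bottom interface goes from n = 1.0 toward n = 1.46: a half-wave phase shift.
Net: one phase inversion between the two reflected rays.
With one net inversion, constructive interference in reflection requires 2 n t = (m + ½) λ.
λ = 2 n t / (m + ½) = 682 / (m + ½) nm.
m=0: 1364 nm (IR); m=1: 455 nm (visible); m=2: 273 nm (UV).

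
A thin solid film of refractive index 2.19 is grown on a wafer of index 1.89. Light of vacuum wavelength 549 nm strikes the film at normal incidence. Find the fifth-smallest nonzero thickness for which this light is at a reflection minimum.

627 nm

Ray reflecting at the top interface goes from n = 1.0 toward n = 2.19: a half-wave phase shift.
Ray reflecting at the bottom interface goes from n = 2.19 toward n = 1.89: no phase shift.
Exactly one π shift → a net half-wave offset.
So the condition for destructive reflection is 2 n t = m λ.
The fifth-smallest nonzero thickness corresponds to m = 5: t = m λ / (2 n) = 5.00 × 549 / (2 × 2.19) = 627 nm.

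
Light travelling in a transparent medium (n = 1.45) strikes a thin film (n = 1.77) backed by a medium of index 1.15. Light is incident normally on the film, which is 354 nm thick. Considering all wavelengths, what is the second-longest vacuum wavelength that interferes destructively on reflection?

Top surface (1.45 → 1.77): reflection off a higher-index medium gives a half-wave phase shift.
Ray reflecting at the bottom interface goes from n = 1.77 toward n = 1.15: no phase shift.
The two reflections differ by half a wavelength.
With one net inversion, destructive interference in reflection requires 2 n t = m λ.
λ = 2 n t / m. The second-longest wavelength is m = 2: λ = 2 × 1.77 × 354 / 2.00 = 627 nm.

627 nm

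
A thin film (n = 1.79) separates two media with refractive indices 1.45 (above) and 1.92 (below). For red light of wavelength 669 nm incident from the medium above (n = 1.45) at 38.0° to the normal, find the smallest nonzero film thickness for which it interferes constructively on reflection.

216 nm

At the upper boundary (n = 1.45 to n = 1.79) the reflected ray undergoes a half-wave phase shift.
Ray reflecting at the bottom interface goes from n = 1.79 toward n = 1.92: a half-wave phase shift.
Zero or two π shifts → no net half-wave offset.
For strong reflection here: 2 n t cos θ_r = m λ.
Snell's law: 1.45 sin 38.0° = 1.79 sin θ_r → sin θ_r = 0.499, cos θ_r = 0.867.
Minimum nonzero at m = 1: t = λ / (2 n cos θ_r) = 669 / (2 × 1.79 × 0.867) = 216 nm.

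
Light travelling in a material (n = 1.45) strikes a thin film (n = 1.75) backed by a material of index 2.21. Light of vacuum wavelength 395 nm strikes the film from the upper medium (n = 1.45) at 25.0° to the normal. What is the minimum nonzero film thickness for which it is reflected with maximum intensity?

Top surface (1.45 → 1.75): reflection off a higher-index medium gives a half-wave phase shift.
Ray reflecting at the bottom interface goes from n = 1.75 toward n = 2.21: a half-wave phase shift.
Zero or two π shifts → no net half-wave offset.
So the condition for constructive reflection is 2 n t cos θ_r = m λ.
Snell's law: 1.45 sin 25.0° = 1.75 sin θ_r → sin θ_r = 0.350, cos θ_r = 0.937.
Minimum nonzero at m = 1: t = λ / (2 n cos θ_r) = 395 / (2 × 1.75 × 0.937) = 120 nm.

120 nm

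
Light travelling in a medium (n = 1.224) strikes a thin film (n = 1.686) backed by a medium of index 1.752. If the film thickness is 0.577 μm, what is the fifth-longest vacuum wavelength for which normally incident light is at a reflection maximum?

389 nm

At the upper boundary (n = 1.224 to n = 1.686) the reflected ray undergoes a half-wave phase shift.
Bottom surface (1.686 → 1.752): reflection off a higher-index medium gives a half-wave phase shift.
Zero or two π shifts → no net half-wave offset.
So the condition for constructive reflection is 2 n t = m λ.
λ = 2 n t / m. The fifth-longest wavelength is m = 5: λ = 2 × 1.686 × 577 / 5.00 = 389 nm.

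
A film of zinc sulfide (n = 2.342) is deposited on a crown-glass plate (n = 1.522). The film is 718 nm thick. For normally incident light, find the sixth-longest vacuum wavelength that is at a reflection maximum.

611 nm

Ray reflecting at the top interface goes from n = 1.0 toward n = 2.342: a half-wave phase shift.
Bottom surface (2.342 → 1.522): reflection off a lower-index medium gives no phase shift.
Exactly one π shift → a net half-wave offset.
For maximum reflection here: 2 n t = (m + ½) λ.
λ = 2 n t / (m + ½). The sixth-longest wavelength is m = 5: λ = 2 × 2.342 × 718 / 5.50 = 611 nm.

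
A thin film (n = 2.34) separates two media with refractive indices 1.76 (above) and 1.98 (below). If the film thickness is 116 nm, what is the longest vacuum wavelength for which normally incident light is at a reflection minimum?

Ray reflecting at the top interface goes from n = 1.76 toward n = 2.34: a half-wave phase shift.
Ray reflecting at the bottom interface goes from n = 2.34 toward n = 1.98: no phase shift.
Net: one phase inversion between the two reflected rays.
With one net inversion, destructive interference in reflection requires 2 n t = m λ.
λ = 2 n t / m. The longest wavelength is m = 1: λ = 2 × 2.34 × 116 / 1.00 = 543 nm.

543 nm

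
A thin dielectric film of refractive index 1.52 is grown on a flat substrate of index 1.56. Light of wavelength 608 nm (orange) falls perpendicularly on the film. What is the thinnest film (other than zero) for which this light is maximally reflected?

Top surface (1.0 → 1.52): reflection off a higher-index medium gives a half-wave phase shift.
Bottom surface (1.52 → 1.56): reflection off a higher-index medium gives a half-wave phase shift.
Net: no relative phase inversion (both shifts match).
So the condition for constructive reflection is 2 n t = m λ.
Minimum nonzero at m = 1: t = λ / (2 n) = 608 / (2 × 1.52) = 200 nm.

200 nm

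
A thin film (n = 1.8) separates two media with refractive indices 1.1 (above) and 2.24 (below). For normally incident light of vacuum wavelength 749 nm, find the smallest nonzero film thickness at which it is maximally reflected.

208 nm

At the upper boundary (n = 1.1 to n = 1.8) the reflected ray undergoes a half-wave phase shift.
At the lower boundary (n = 1.8 to n = 2.24) the reflected ray undergoes a half-wave phase shift.
The two reflections carry the same phase change, so no net offset.
With no net inversion, constructive interference in reflection requires 2 n t = m λ.
Minimum nonzero at m = 1: t = λ / (2 n) = 749 / (2 × 1.8) = 208 nm.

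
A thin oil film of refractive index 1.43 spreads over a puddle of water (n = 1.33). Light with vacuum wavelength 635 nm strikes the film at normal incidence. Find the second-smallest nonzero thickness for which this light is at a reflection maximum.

Ray reflecting at the top interface goes from n = 1.0 toward n = 1.43: a half-wave phase shift.
Ray reflecting at the bottom interface goes from n = 1.43 toward n = 1.33: no phase shift.
The two reflections differ by half a wavelength.
So the condition for constructive reflection is 2 n t = (m + ½) λ.
The second-smallest nonzero thickness corresponds to m = 1: t = (m + ½) λ / (2 n) = 1.50 × 635 / (2 × 1.43) = 333 nm.

333 nm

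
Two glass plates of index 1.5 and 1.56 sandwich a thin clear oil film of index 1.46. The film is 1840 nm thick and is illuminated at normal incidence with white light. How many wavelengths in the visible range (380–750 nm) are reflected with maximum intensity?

7

Ray reflecting at the top interface goes from n = 1.5 toward n = 1.46: no phase shift.
At the lower boundary (n = 1.46 to n = 1.56) the reflected ray undergoes a half-wave phase shift.
The two reflections differ by half a wavelength.
With one net inversion, constructive interference in reflection requires 2 n t = (m + ½) λ.
λ = 2 n t / (m + ½) = 5373 / (m + ½) nm.
m=6: 827 nm (IR); m=7: 716 nm (visible); m=8: 632 nm (visible); m=9: 566 nm (visible); m=10: 512 nm (visible); m=11: 467 nm (visible); m=12: 430 nm (visible); m=13: 398 nm (visible); m=14: 371 nm (UV).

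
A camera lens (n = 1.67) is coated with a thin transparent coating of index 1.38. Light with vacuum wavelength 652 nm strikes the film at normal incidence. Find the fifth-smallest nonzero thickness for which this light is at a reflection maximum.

Top surface (1.0 → 1.38): reflection off a higher-index medium gives a half-wave phase shift.
Bottom surface (1.38 → 1.67): reflection off a higher-index medium gives a half-wave phase shift.
The two reflections carry the same phase change, so no net offset.
With no net inversion, constructive interference in reflection requires 2 n t = m λ.
The fifth-smallest nonzero thickness corresponds to m = 5: t = m λ / (2 n) = 5.00 × 652 / (2 × 1.38) = 1181 nm.

1181 nm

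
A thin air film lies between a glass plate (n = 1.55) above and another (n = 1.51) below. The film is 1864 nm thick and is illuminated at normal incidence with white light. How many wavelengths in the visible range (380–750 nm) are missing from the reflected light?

5

Ray reflecting at the top interface goes from n = 1.55 toward n = 1.0: no phase shift.
At the lower boundary (n = 1.0 to n = 1.51) the reflected ray undergoes a half-wave phase shift.
Exactly one π shift → a net half-wave offset.
So the condition for destructive reflection is 2 n t = m λ.
λ = 2 n t / m = 3728 / m nm.
m=4: 932 nm (IR); m=5: 746 nm (visible); m=6: 621 nm (visible); m=7: 533 nm (visible); m=8: 466 nm (visible); m=9: 414 nm (visible); m=10: 373 nm (UV).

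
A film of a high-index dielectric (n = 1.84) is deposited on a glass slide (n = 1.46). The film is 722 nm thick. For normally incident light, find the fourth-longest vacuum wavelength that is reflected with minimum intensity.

Ray reflecting at the top interface goes from n = 1.0 toward n = 1.84: a half-wave phase shift.
At the lower boundary (n = 1.84 to n = 1.46) the reflected ray undergoes no phase shift.
The two reflections differ by half a wavelength.
So the condition for destructive reflection is 2 n t = m λ.
λ = 2 n t / m. The fourth-longest wavelength is m = 4: λ = 2 × 1.84 × 722 / 4.00 = 664 nm.

664 nm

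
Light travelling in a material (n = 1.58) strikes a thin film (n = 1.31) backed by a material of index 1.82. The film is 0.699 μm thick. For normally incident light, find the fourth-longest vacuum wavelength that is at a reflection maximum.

523 nm

Top surface (1.58 → 1.31): reflection off a lower-index medium gives no phase shift.
Ray reflecting at the bottom interface goes from n = 1.31 toward n = 1.82: a half-wave phase shift.
The two reflections differ by half a wavelength.
For strong reflection here: 2 n t = (m + ½) λ.
λ = 2 n t / (m + ½). The fourth-longest wavelength is m = 3: λ = 2 × 1.31 × 699 / 3.50 = 523 nm.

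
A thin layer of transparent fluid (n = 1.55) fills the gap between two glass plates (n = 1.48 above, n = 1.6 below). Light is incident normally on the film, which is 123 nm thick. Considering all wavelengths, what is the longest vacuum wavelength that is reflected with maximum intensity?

At the upper boundary (n = 1.48 to n = 1.55) the reflected ray undergoes a half-wave phase shift.
At the lower boundary (n = 1.55 to n = 1.6) the reflected ray undergoes a half-wave phase shift.
The two reflections carry the same phase change, so no net offset.
So the condition for constructive reflection is 2 n t = m λ.
λ = 2 n t / m. The longest wavelength is m = 1: λ = 2 × 1.55 × 123 / 1.00 = 381 nm.

381 nm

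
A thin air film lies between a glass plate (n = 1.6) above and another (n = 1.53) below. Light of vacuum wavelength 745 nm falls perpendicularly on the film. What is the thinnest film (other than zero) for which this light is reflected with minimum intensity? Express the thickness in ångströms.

3725 Å

Top surface (1.6 → 1.0): reflection off a lower-index medium gives no phase shift.
Bottom surface (1.0 → 1.53): reflection off a higher-index medium gives a half-wave phase shift.
Exactly one π shift → a net half-wave offset.
For dark reflection here: 2 n t = m λ.
Minimum nonzero at m = 1: t = λ / (2 n) = 745 / (2 × 1.0) = 373 nm.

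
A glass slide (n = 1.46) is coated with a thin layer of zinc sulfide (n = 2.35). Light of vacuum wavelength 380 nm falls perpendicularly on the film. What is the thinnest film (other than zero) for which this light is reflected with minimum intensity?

Top surface (1.0 → 2.35): reflection off a higher-index medium gives a half-wave phase shift.
Bottom surface (2.35 → 1.46): reflection off a lower-index medium gives no phase shift.
Net: one phase inversion between the two reflected rays.
With one net inversion, destructive interference in reflection requires 2 n t = m λ.
Minimum nonzero at m = 1: t = λ / (2 n) = 380 / (2 × 2.35) = 80.9 nm.

80.9 nm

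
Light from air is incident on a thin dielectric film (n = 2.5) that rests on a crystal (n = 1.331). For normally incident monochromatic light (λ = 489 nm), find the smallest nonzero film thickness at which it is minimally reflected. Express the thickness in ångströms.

978 Å

Top surface (1.0 → 2.5): reflection off a higher-index medium gives a half-wave phase shift.
At the lower boundary (n = 2.5 to n = 1.331) the reflected ray undergoes no phase shift.
Net: one phase inversion between the two reflected rays.
For minimum reflection here: 2 n t = m λ.
Minimum nonzero at m = 1: t = λ / (2 n) = 489 / (2 × 2.5) = 97.8 nm.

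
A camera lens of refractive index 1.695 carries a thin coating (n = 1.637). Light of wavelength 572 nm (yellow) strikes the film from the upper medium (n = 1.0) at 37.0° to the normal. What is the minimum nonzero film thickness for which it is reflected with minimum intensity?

93.9 nm

At the upper boundary (n = 1.0 to n = 1.637) the reflected ray undergoes a half-wave phase shift.
At the lower boundary (n = 1.637 to n = 1.695) the reflected ray undergoes a half-wave phase shift.
Zero or two π shifts → no net half-wave offset.
For weak reflection here: 2 n t cos θ_r = (m + ½) λ.
Snell's law: 1.0 sin 37.0° = 1.637 sin θ_r → sin θ_r = 0.368, cos θ_r = 0.930.
Minimum at m = 0: t = λ / (4 n cos θ_r) = 572 / (4 × 1.637 × 0.930) = 93.9 nm.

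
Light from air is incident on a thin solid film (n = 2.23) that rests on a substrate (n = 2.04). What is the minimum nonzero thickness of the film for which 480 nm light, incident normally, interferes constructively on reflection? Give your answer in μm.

0.0538 μm

At the upper boundary (n = 1.0 to n = 2.23) the reflected ray undergoes a half-wave phase shift.
Ray reflecting at the bottom interface goes from n = 2.23 toward n = 2.04: no phase shift.
Exactly one π shift → a net half-wave offset.
With one net inversion, constructive interference in reflection requires 2 n t = (m + ½) λ.
Minimum at m = 0: t = λ / (4 n) = 480 / (4 × 2.23) = 53.8 nm.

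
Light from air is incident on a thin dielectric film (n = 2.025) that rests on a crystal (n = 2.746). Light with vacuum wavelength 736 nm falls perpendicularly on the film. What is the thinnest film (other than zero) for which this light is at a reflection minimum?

Ray reflecting at the top interface goes from n = 1.0 toward n = 2.025: a half-wave phase shift.
Ray reflecting at the bottom interface goes from n = 2.025 toward n = 2.746: a half-wave phase shift.
Zero or two π shifts → no net half-wave offset.
For dark reflection here: 2 n t = (m + ½) λ.
Minimum at m = 0: t = λ / (4 n) = 736 / (4 × 2.025) = 90.9 nm.

90.9 nm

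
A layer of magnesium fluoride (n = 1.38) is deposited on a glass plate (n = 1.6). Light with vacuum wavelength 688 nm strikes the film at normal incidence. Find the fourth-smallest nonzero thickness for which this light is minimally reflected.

872 nm

Top surface (1.0 → 1.38): reflection off a higher-index medium gives a half-wave phase shift.
Bottom surface (1.38 → 1.6): reflection off a higher-index medium gives a half-wave phase shift.
Zero or two π shifts → no net half-wave offset.
With no net inversion, destructive interference in reflection requires 2 n t = (m + ½) λ.
The fourth-smallest nonzero thickness corresponds to m = 3: t = (m + ½) λ / (2 n) = 3.50 × 688 / (2 × 1.38) = 872 nm.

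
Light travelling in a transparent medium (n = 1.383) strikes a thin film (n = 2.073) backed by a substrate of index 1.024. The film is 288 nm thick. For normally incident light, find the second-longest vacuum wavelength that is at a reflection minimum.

At the upper boundary (n = 1.383 to n = 2.073) the reflected ray undergoes a half-wave phase shift.
At the lower boundary (n = 2.073 to n = 1.024) the reflected ray undergoes no phase shift.
The two reflections differ by half a wavelength.
For weak reflection here: 2 n t = m λ.
λ = 2 n t / m. The second-longest wavelength is m = 2: λ = 2 × 2.073 × 288 / 2.00 = 597 nm.

597 nm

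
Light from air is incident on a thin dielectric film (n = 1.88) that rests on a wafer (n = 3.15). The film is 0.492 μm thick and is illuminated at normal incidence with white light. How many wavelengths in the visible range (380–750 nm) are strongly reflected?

2

Ray reflecting at the top interface goes from n = 1.0 toward n = 1.88: a half-wave phase shift.
At the lower boundary (n = 1.88 to n = 3.15) the reflected ray undergoes a half-wave phase shift.
The two reflections carry the same phase change, so no net offset.
With no net inversion, constructive interference in reflection requires 2 n t = m λ.
λ = 2 n t / m = 1850 / m nm.
m=2: 925 nm (IR); m=3: 617 nm (visible); m=4: 462 nm (visible); m=5: 370 nm (UV).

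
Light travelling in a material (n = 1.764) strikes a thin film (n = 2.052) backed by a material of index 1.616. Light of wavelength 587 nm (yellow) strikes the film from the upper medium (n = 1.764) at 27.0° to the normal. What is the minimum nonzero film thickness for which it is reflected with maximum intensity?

77.7 nm

Top surface (1.764 → 2.052): reflection off a higher-index medium gives a half-wave phase shift.
Bottom surface (2.052 → 1.616): reflection off a lower-index medium gives no phase shift.
Exactly one π shift → a net half-wave offset.
So the condition for constructive reflection is 2 n t cos θ_r = (m + ½) λ.
Snell's law: 1.764 sin 27.0° = 2.052 sin θ_r → sin θ_r = 0.390, cos θ_r = 0.921.
Minimum at m = 0: t = λ / (4 n cos θ_r) = 587 / (4 × 2.052 × 0.921) = 77.7 nm.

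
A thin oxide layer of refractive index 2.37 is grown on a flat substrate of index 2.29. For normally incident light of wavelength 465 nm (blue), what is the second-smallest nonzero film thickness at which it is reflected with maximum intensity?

147 nm

Ray reflecting at the top interface goes from n = 1.0 toward n = 2.37: a half-wave phase shift.
Ray reflecting at the bottom interface goes from n = 2.37 toward n = 2.29: no phase shift.
The two reflections differ by half a wavelength.
For strong reflection here: 2 n t = (m + ½) λ.
The second-smallest nonzero thickness corresponds to m = 1: t = (m + ½) λ / (2 n) = 1.50 × 465 / (2 × 2.37) = 147 nm.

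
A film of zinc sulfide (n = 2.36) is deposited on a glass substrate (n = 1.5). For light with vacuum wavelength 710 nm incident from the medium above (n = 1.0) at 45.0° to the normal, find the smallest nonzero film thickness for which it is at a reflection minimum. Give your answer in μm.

At the upper boundary (n = 1.0 to n = 2.36) the reflected ray undergoes a half-wave phase shift.
At the lower boundary (n = 2.36 to n = 1.5) the reflected ray undergoes no phase shift.
The two reflections differ by half a wavelength.
With one net inversion, destructive interference in reflection requires 2 n t cos θ_r = m λ.
Snell's law: 1.0 sin 45.0° = 2.36 sin θ_r → sin θ_r = 0.300, cos θ_r = 0.954.
Minimum nonzero at m = 1: t = λ / (2 n cos θ_r) = 710 / (2 × 2.36 × 0.954) = 158 nm.

0.158 μm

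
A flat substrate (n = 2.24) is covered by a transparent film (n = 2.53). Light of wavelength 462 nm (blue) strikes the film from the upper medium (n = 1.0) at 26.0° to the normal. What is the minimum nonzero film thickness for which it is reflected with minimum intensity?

92.7 nm

Top surface (1.0 → 2.53): reflection off a higher-index medium gives a half-wave phase shift.
Bottom surface (2.53 → 2.24): reflection off a lower-index medium gives no phase shift.
The two reflections differ by half a wavelength.
So the condition for destructive reflection is 2 n t cos θ_r = m λ.
Snell's law: 1.0 sin 26.0° = 2.53 sin θ_r → sin θ_r = 0.173, cos θ_r = 0.985.
Minimum nonzero at m = 1: t = λ / (2 n cos θ_r) = 462 / (2 × 2.53 × 0.985) = 92.7 nm.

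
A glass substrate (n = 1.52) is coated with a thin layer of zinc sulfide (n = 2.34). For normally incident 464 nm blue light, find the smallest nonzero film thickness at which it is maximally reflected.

Top surface (1.0 → 2.34): reflection off a higher-index medium gives a half-wave phase shift.
Bottom surface (2.34 → 1.52): reflection off a lower-index medium gives no phase shift.
Net: one phase inversion between the two reflected rays.
So the condition for constructive reflection is 2 n t = (m + ½) λ.
Minimum at m = 0: t = λ / (4 n) = 464 / (4 × 2.34) = 49.6 nm.

49.6 nm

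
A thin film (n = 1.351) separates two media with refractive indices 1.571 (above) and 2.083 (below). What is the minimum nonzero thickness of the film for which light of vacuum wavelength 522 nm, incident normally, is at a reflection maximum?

At the upper boundary (n = 1.571 to n = 1.351) the reflected ray undergoes no phase shift.
At the lower boundary (n = 1.351 to n = 2.083) the reflected ray undergoes a half-wave phase shift.
The two reflections differ by half a wavelength.
With one net inversion, constructive interference in reflection requires 2 n t = (m + ½) λ.
Minimum at m = 0: t = λ / (4 n) = 522 / (4 × 1.351) = 96.6 nm.

96.6 nm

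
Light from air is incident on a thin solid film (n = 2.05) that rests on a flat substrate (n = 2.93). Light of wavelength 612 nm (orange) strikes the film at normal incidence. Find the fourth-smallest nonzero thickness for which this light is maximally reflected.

597 nm

Top surface (1.0 → 2.05): reflection off a higher-index medium gives a half-wave phase shift.
At the lower boundary (n = 2.05 to n = 2.93) the reflected ray undergoes a half-wave phase shift.
Net: no relative phase inversion (both shifts match).
So the condition for constructive reflection is 2 n t = m λ.
The fourth-smallest nonzero thickness corresponds to m = 4: t = m λ / (2 n) = 4.00 × 612 / (2 × 2.05) = 597 nm.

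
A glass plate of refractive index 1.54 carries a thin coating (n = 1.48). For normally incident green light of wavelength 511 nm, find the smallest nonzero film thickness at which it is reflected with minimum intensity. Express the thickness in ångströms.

863 Å

At the upper boundary (n = 1.0 to n = 1.48) the reflected ray undergoes a half-wave phase shift.
Ray reflecting at the bottom interface goes from n = 1.48 toward n = 1.54: a half-wave phase shift.
The two reflections carry the same phase change, so no net offset.
With no net inversion, destructive interference in reflection requires 2 n t = (m + ½) λ.
Minimum at m = 0: t = λ / (4 n) = 511 / (4 × 1.48) = 86.3 nm.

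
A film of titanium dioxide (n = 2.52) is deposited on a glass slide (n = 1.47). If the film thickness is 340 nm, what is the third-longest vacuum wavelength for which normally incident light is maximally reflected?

685 nm

Top surface (1.0 → 2.52): reflection off a higher-index medium gives a half-wave phase shift.
Ray reflecting at the bottom interface goes from n = 2.52 toward n = 1.47: no phase shift.
The two reflections differ by half a wavelength.
So the condition for constructive reflection is 2 n t = (m + ½) λ.
λ = 2 n t / (m + ½). The third-longest wavelength is m = 2: λ = 2 × 2.52 × 340 / 2.50 = 685 nm.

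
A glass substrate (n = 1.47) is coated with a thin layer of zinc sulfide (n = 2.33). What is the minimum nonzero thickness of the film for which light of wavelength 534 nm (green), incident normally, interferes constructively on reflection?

At the upper boundary (n = 1.0 to n = 2.33) the reflected ray undergoes a half-wave phase shift.
Bottom surface (2.33 → 1.47): reflection off a lower-index medium gives no phase shift.
Net: one phase inversion between the two reflected rays.
For strong reflection here: 2 n t = (m + ½) λ.
Minimum at m = 0: t = λ / (4 n) = 534 / (4 × 2.33) = 57.3 nm.

57.3 nm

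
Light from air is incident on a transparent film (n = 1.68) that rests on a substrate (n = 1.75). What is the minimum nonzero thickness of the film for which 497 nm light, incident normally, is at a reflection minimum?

Ray reflecting at the top interface goes from n = 1.0 toward n = 1.68: a half-wave phase shift.
Ray reflecting at the bottom interface goes from n = 1.68 toward n = 1.75: a half-wave phase shift.
Zero or two π shifts → no net half-wave offset.
For dark reflection here: 2 n t = (m + ½) λ.
Minimum at m = 0: t = λ / (4 n) = 497 / (4 × 1.68) = 74.0 nm.

74.0 nm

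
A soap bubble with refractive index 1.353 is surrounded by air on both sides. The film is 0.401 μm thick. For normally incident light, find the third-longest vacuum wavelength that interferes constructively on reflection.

434 nm

At the upper boundary (n = 1.0 to n = 1.353) the reflected ray undergoes a half-wave phase shift.
Ray reflecting at the bottom interface goes from n = 1.353 toward n = 1.0: no phase shift.
Exactly one π shift → a net half-wave offset.
For maximum reflection here: 2 n t = (m + ½) λ.
λ = 2 n t / (m + ½). The third-longest wavelength is m = 2: λ = 2 × 1.353 × 401 / 2.50 = 434 nm.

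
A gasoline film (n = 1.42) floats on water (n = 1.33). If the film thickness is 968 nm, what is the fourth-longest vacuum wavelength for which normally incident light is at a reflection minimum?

Top surface (1.0 → 1.42): reflection off a higher-index medium gives a half-wave phase shift.
Ray reflecting at the bottom interface goes from n = 1.42 toward n = 1.33: no phase shift.
The two reflections differ by half a wavelength.
So the condition for destructive reflection is 2 n t = m λ.
λ = 2 n t / m. The fourth-longest wavelength is m = 4: λ = 2 × 1.42 × 968 / 4.00 = 687 nm.

687 nm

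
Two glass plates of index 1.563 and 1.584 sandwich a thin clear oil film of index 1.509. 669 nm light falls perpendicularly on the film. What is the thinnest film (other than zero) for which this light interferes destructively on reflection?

222 nm

At the upper boundary (n = 1.563 to n = 1.509) the reflected ray undergoes no phase shift.
Ray reflecting at the bottom interface goes from n = 1.509 toward n = 1.584: a half-wave phase shift.
Exactly one π shift → a net half-wave offset.
With one net inversion, destructive interference in reflection requires 2 n t = m λ.
Minimum nonzero at m = 1: t = λ / (2 n) = 669 / (2 × 1.509) = 222 nm.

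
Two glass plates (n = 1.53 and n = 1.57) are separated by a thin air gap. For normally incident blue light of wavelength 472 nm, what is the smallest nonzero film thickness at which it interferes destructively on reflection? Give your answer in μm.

Top surface (1.53 → 1.0): reflection off a lower-index medium gives no phase shift.
Bottom surface (1.0 → 1.57): reflection off a higher-index medium gives a half-wave phase shift.
The two reflections differ by half a wavelength.
With one net inversion, destructive interference in reflection requires 2 n t = m λ.
The smallest nonzero thickness corresponds to m = 1: t = m λ / (2 n) = 1.00 × 472 / (2 × 1.0) = 236 nm.

0.236 μm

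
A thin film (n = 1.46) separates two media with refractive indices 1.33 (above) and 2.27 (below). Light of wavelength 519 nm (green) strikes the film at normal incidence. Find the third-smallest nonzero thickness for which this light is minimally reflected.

444 nm

At the upper boundary (n = 1.33 to n = 1.46) the reflected ray undergoes a half-wave phase shift.
Ray reflecting at the bottom interface goes from n = 1.46 toward n = 2.27: a half-wave phase shift.
The two reflections carry the same phase change, so no net offset.
For minimum reflection here: 2 n t = (m + ½) λ.
The third-smallest nonzero thickness corresponds to m = 2: t = (m + ½) λ / (2 n) = 2.50 × 519 / (2 × 1.46) = 444 nm.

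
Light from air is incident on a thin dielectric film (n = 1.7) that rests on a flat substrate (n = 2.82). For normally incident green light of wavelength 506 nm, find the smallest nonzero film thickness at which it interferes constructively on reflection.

149 nm

Ray reflecting at the top interface goes from n = 1.0 toward n = 1.7: a half-wave phase shift.
At the lower boundary (n = 1.7 to n = 2.82) the reflected ray undergoes a half-wave phase shift.
Net: no relative phase inversion (both shifts match).
With no net inversion, constructive interference in reflection requires 2 n t = m λ.
Minimum nonzero at m = 1: t = λ / (2 n) = 506 / (2 × 1.7) = 149 nm.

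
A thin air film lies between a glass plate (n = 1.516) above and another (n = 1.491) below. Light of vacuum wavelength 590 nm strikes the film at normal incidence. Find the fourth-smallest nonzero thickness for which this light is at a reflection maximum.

At the upper boundary (n = 1.516 to n = 1.0) the reflected ray undergoes no phase shift.
Bottom surface (1.0 → 1.491): reflection off a higher-index medium gives a half-wave phase shift.
Exactly one π shift → a net half-wave offset.
So the condition for constructive reflection is 2 n t = (m + ½) λ.
The fourth-smallest nonzero thickness corresponds to m = 3: t = (m + ½) λ / (2 n) = 3.50 × 590 / (2 × 1.0) = 1033 nm.

1033 nm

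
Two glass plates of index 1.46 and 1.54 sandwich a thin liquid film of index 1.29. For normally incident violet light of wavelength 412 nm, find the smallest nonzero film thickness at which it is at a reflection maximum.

Ray reflecting at the top interface goes from n = 1.46 toward n = 1.29: no phase shift.
Ray reflecting at the bottom interface goes from n = 1.29 toward n = 1.54: a half-wave phase shift.
Net: one phase inversion between the two reflected rays.
With one net inversion, constructive interference in reflection requires 2 n t = (m + ½) λ.
Minimum at m = 0: t = λ / (4 n) = 412 / (4 × 1.29) = 79.8 nm.

79.8 nm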